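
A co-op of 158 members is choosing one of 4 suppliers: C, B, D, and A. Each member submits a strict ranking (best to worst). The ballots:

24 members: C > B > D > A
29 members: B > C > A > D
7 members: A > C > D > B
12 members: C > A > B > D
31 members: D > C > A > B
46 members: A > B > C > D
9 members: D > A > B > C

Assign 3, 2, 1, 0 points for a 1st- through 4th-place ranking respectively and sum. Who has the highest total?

C: 24·3 + 29·2 + 7·2 + 12·3 + 31·2 + 46·1 + 9·0 = 288
B: 24·2 + 29·3 + 7·0 + 12·1 + 31·0 + 46·2 + 9·1 = 248
D: 24·1 + 29·0 + 7·1 + 12·0 + 31·3 + 46·0 + 9·3 = 151
A: 24·0 + 29·1 + 7·3 + 12·2 + 31·1 + 46·3 + 9·2 = 261
C has the highest Borda score (288).

C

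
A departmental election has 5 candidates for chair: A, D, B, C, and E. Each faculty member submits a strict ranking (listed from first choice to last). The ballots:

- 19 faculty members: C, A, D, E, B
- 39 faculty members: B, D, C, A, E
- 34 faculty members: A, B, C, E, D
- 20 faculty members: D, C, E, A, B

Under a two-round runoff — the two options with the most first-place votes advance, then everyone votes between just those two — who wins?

Round 1 first-place votes: A 34, D 20, B 39, C 19, E 0.
B and A advance.
Runoff: B is preferred to A by 39 voters; A by 73.
A wins the runoff.

A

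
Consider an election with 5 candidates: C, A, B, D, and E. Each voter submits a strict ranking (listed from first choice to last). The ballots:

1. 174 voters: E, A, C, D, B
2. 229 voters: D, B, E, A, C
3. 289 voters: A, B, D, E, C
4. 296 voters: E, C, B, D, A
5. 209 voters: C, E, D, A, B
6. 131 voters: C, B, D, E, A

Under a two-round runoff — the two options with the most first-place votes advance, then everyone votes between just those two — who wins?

E

Round 1 first-place votes: C 340, A 289, B 0, D 229, E 470.
E and C advance.
Runoff: E is preferred to C by 988 voters; C by 340.
E wins the runoff.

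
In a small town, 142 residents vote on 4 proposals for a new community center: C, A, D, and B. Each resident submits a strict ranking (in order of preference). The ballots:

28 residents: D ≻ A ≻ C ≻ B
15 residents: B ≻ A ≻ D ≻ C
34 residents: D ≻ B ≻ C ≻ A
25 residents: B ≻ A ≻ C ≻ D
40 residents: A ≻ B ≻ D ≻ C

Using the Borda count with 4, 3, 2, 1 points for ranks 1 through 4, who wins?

C: 28·2 + 15·1 + 34·2 + 25·2 + 40·1 = 229
A: 28·3 + 15·3 + 34·1 + 25·3 + 40·4 = 398
D: 28·4 + 15·2 + 34·4 + 25·1 + 40·2 = 383
B: 28·1 + 15·4 + 34·3 + 25·4 + 40·3 = 410
B has the highest Borda score (410).

B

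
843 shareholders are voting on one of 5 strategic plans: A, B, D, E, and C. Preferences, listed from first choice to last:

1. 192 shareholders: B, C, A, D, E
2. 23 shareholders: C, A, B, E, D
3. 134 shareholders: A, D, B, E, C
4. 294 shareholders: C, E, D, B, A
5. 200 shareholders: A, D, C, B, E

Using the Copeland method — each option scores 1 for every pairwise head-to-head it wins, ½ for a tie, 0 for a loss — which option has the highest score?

A: beats D and E; loses to B and C → score 2.
B: beats A and E; loses to D and C → score 2.
D: beats B and E; loses to A and C → score 2.
E: loses to A, B, D, and C → score 0.
C: beats A, B, D, and E → score 4.
C has the best pairwise record.

C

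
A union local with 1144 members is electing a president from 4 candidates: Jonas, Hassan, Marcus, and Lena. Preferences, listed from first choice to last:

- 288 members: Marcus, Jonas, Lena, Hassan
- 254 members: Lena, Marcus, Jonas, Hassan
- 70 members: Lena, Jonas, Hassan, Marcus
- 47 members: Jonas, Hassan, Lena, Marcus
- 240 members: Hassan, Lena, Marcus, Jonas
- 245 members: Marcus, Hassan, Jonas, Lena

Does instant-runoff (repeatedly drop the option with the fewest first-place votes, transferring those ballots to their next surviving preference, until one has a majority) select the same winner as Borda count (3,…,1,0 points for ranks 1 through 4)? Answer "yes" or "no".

no

Instant-runoff — R1 Jonas 47, Hassan 240, Marcus 533, Lena 324 (Jonas out); R2 Hassan 287, Marcus 533, Lena 324 (Hassan out); R3 Marcus 533, Lena 611 (Lena winner). Winner: Lena.
Borda — scores: Jonas 1356, Hassan 1374, Marcus 2347, Lena 1787. Winner: Marcus.
The two methods disagree.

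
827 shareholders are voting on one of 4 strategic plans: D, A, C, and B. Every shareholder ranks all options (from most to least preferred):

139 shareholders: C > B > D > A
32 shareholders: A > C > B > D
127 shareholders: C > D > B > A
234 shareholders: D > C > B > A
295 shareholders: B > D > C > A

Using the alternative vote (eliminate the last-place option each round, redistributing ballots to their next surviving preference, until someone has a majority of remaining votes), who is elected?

C

Round 1: D 234, A 32, C 266, B 295. Eliminate A.
Round 2: D 234, C 298, B 295. Eliminate D.
Round 3: C 532, B 295. C has a majority.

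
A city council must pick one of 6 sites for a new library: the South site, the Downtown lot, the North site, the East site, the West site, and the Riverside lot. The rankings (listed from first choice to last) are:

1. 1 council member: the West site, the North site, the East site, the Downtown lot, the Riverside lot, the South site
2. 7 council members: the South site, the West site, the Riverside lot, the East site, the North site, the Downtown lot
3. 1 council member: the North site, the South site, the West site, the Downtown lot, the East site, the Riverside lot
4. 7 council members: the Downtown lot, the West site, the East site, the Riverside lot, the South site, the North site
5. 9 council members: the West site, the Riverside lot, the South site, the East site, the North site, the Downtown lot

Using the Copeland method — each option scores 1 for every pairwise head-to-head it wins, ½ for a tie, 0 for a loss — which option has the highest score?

the South site: beats the Downtown lot, the North site, and the East site; loses to the West site and the Riverside lot → score 3.
the Downtown lot: loses to the South site, the North site, the East site, the West site, and the Riverside lot → score 0.
the North site: beats the Downtown lot; loses to the South site, the East site, the West site, and the Riverside lot → score 1.
the East site: beats the Downtown lot and the North site; loses to the South site, the West site, and the Riverside lot → score 2.
the West site: beats the South site, the Downtown lot, the North site, the East site, and the Riverside lot → score 5.
the Riverside lot: beats the South site, the Downtown lot, the North site, and the East site; loses to the West site → score 4.
the West site has the best pairwise record.

the West site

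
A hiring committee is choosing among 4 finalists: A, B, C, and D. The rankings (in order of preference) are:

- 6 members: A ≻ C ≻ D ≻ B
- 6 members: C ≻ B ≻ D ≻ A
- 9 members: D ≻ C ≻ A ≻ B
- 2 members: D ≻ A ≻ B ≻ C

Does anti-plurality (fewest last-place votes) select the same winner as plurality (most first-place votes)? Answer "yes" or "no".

Anti-plurality — last-place votes: A 6, B 15, C 2, D 0. Winner: D.
Plurality — first-place votes: A 6, B 0, C 6, D 11. Winner: D.
The two methods agree.

yes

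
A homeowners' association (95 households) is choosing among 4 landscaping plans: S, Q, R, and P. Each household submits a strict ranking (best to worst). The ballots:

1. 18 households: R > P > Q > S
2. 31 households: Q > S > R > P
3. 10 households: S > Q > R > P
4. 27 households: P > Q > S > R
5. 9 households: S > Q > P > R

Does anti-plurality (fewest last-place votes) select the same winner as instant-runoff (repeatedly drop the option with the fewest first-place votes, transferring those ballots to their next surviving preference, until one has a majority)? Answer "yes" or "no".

Anti-plurality — last-place votes: S 18, Q 0, R 36, P 41. Winner: Q.
Instant-runoff — R1 S 19, Q 31, R 18, P 27 (R out); R2 S 19, Q 31, P 45 (S out); R3 Q 50, P 45 (Q winner). Winner: Q.
The two methods agree.

yes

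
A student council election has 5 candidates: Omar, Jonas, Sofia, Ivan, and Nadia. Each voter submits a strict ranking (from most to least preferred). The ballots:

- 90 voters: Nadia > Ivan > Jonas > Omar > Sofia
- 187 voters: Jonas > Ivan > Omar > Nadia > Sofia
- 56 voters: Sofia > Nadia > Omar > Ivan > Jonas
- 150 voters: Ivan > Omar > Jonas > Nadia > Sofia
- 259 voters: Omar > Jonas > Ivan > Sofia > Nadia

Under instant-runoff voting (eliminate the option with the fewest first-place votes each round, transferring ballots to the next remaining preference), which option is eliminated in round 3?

Round 1: Omar 259, Jonas 187, Sofia 56, Ivan 150, Nadia 90. Eliminate Sofia.
Round 2: Omar 259, Jonas 187, Ivan 150, Nadia 146. Eliminate Nadia.
Round 3: Omar 315, Jonas 187, Ivan 240. Eliminate Jonas.

Jonas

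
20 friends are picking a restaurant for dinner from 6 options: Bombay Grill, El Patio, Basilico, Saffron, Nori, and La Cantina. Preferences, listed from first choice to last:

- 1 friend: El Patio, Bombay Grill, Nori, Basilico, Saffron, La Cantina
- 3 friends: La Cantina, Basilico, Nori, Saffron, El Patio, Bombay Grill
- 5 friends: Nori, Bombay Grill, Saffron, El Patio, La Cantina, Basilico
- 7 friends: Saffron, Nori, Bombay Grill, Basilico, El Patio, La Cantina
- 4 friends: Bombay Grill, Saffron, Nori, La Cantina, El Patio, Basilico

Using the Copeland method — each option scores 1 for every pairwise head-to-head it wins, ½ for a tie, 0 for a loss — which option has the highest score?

Bombay Grill: beats El Patio, Basilico, and La Cantina; ties Saffron; loses to Nori → score 3.5.
El Patio: beats La Cantina; ties Basilico; loses to Bombay Grill, Saffron, and Nori → score 1.5.
Basilico: ties El Patio; loses to Bombay Grill, Saffron, Nori, and La Cantina → score 0.5.
Saffron: beats El Patio, Basilico, Nori, and La Cantina; ties Bombay Grill → score 4.5.
Nori: beats Bombay Grill, El Patio, Basilico, and La Cantina; loses to Saffron → score 4.
La Cantina: beats Basilico; loses to Bombay Grill, El Patio, Saffron, and Nori → score 1.
Saffron has the best pairwise record.

Saffron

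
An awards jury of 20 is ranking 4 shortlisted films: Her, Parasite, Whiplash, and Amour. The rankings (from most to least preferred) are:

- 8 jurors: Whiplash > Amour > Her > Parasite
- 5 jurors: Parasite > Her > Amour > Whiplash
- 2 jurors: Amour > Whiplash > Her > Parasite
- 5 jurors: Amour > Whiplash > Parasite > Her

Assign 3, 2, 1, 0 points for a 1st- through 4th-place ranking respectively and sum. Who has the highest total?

Amour

Her: 8·1 + 5·2 + 2·1 + 5·0 = 20
Parasite: 8·0 + 5·3 + 2·0 + 5·1 = 20
Whiplash: 8·3 + 5·0 + 2·2 + 5·2 = 38
Amour: 8·2 + 5·1 + 2·3 + 5·3 = 42
Amour has the highest Borda score (42).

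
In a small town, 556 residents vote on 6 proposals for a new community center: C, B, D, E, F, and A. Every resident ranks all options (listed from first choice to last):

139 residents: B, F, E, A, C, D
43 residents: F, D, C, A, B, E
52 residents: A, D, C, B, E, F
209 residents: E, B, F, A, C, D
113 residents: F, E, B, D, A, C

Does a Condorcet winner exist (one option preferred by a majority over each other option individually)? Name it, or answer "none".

Checking pairwise contests:
B beats C 461–95.
E beats B 322–234.
C beats D 348–208.
F beats E 295–261.
B beats F 400–156.
B beats A 461–95.
Every option loses at least one head-to-head, so there is no Condorcet winner.

none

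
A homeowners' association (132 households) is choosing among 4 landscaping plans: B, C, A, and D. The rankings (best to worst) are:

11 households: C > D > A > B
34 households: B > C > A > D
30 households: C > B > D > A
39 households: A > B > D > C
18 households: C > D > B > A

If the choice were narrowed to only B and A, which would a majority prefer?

Voters preferring B to A: 82; preferring A to B: 50.
B wins the head-to-head.

B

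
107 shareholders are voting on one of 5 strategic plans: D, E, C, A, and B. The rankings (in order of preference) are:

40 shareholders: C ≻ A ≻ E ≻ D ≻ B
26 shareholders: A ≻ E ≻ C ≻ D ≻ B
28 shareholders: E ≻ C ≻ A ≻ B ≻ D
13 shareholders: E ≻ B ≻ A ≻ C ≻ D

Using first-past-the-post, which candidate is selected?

First-place votes: D 0, E 41, C 40, A 26, B 0.
E has the most first-place votes.

E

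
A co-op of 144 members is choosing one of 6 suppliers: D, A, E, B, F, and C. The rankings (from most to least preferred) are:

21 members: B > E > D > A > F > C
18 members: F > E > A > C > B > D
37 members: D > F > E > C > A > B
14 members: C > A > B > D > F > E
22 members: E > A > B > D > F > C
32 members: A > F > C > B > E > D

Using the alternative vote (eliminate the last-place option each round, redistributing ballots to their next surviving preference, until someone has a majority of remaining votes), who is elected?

E

Round 1: D 37, A 32, E 22, B 21, F 18, C 14. Eliminate C.
Round 2: D 37, A 46, E 22, B 21, F 18. Eliminate F.
Round 3: D 37, A 46, E 40, B 21. Eliminate B.
Round 4: D 37, A 46, E 61. Eliminate D.
Round 5: A 46, E 98. E has a majority.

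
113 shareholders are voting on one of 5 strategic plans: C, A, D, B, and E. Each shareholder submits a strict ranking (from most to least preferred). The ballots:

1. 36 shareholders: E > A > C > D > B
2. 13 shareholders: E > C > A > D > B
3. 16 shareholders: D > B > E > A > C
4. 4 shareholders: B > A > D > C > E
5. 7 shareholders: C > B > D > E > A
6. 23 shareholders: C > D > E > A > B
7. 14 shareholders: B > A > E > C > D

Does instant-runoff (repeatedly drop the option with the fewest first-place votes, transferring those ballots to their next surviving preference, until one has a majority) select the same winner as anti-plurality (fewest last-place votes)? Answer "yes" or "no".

Instant-runoff — R1 C 30, A 0, D 16, B 18, E 49 (A out); R2 C 30, D 16, B 18, E 49 (D out); R3 C 30, B 34, E 49 (C out); R4 B 41, E 72 (E winner). Winner: E.
Anti-plurality — last-place votes: C 16, A 7, D 14, B 72, E 4. Winner: E.
The two methods agree.

yes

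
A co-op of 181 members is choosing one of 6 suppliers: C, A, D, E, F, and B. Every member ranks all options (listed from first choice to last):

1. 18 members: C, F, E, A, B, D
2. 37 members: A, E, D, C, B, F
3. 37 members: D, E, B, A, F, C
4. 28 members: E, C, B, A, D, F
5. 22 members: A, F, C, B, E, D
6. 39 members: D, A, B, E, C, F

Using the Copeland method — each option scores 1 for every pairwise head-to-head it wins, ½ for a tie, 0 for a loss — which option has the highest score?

C: beats F and B; loses to A, D, and E → score 2.
A: beats C, D, E, F, and B → score 5.
D: beats C, F, and B; loses to A and E → score 3.
E: beats C, D, F, and B; loses to A → score 4.
F: loses to C, A, D, E, and B → score 0.
B: beats F; loses to C, A, D, and E → score 1.
A has the best pairwise record.

A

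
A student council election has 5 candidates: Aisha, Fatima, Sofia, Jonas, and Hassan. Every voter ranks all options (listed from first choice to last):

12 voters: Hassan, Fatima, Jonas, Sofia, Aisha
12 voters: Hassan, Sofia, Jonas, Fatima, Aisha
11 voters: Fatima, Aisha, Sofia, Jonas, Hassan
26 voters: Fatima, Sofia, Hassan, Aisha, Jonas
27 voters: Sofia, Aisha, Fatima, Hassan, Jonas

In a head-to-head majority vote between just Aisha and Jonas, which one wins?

Voters preferring Aisha to Jonas: 64; preferring Jonas to Aisha: 24.
Aisha wins the head-to-head.

Aisha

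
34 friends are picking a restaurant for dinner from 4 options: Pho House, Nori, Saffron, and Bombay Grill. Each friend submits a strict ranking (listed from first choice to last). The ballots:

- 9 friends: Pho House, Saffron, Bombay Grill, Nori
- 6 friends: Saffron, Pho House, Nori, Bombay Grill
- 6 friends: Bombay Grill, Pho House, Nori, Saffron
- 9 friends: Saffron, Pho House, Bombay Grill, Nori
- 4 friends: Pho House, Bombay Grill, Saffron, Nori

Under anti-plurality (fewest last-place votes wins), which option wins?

Pho House

Last-place votes: Pho House 0, Nori 22, Saffron 6, Bombay Grill 6.
Pho House is ranked last by the fewest voters, so Pho House wins.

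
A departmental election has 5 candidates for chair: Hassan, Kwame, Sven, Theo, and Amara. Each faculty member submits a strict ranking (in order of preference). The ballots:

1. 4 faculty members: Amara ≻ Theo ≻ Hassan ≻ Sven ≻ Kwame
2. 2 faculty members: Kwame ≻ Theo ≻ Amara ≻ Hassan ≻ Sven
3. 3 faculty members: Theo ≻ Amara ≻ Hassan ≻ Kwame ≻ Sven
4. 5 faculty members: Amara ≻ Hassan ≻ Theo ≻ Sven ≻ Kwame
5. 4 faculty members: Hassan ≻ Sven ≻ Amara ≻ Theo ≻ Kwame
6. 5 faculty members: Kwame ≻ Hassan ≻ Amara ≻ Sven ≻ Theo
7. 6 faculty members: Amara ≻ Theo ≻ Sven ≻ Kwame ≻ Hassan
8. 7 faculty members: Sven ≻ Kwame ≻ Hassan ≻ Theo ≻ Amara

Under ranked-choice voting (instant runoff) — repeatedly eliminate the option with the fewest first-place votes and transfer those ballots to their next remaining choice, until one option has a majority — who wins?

Round 1: Hassan 4, Kwame 7, Sven 7, Theo 3, Amara 15. Eliminate Theo.
Round 2: Hassan 4, Kwame 7, Sven 7, Amara 18. Eliminate Hassan.
Round 3: Kwame 7, Sven 11, Amara 18. Eliminate Kwame.
Round 4: Sven 11, Amara 25. Amara has a majority.

Amara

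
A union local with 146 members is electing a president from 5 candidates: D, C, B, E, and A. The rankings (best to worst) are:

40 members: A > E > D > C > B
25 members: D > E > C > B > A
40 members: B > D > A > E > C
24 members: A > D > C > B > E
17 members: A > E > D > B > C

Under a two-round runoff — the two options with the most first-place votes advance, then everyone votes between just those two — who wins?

A

Round 1 first-place votes: D 25, C 0, B 40, E 0, A 81.
A and B advance.
Runoff: A is preferred to B by 81 voters; B by 65.
A wins the runoff.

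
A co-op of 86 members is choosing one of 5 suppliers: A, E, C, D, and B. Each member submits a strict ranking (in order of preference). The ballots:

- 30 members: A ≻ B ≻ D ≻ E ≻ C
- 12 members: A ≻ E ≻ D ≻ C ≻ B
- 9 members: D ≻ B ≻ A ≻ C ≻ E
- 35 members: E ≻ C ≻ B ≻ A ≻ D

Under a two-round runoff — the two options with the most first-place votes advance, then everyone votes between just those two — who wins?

A

Round 1 first-place votes: A 42, E 35, C 0, D 9, B 0.
A and E advance.
Runoff: A is preferred to E by 51 voters; E by 35.
A wins the runoff.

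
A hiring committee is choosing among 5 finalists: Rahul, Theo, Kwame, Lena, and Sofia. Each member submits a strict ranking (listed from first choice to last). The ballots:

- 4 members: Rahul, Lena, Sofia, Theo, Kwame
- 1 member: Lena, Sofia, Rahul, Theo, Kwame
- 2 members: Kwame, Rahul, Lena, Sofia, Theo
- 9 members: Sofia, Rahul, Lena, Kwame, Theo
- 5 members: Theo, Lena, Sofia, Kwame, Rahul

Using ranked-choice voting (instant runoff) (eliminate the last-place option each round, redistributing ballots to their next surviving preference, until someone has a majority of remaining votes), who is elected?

Sofia

Round 1: Rahul 4, Theo 5, Kwame 2, Lena 1, Sofia 9. Eliminate Lena.
Round 2: Rahul 4, Theo 5, Kwame 2, Sofia 10. Eliminate Kwame.
Round 3: Rahul 6, Theo 5, Sofia 10. Eliminate Theo.
Round 4: Rahul 6, Sofia 15. Sofia has a majority.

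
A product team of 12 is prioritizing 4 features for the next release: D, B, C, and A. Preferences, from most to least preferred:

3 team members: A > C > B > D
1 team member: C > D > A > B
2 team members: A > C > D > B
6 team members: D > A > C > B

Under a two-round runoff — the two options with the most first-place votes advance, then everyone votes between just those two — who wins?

Round 1 first-place votes: D 6, B 0, C 1, A 5.
D and A advance.
Runoff: D is preferred to A by 7 voters; A by 5.
D wins the runoff.

D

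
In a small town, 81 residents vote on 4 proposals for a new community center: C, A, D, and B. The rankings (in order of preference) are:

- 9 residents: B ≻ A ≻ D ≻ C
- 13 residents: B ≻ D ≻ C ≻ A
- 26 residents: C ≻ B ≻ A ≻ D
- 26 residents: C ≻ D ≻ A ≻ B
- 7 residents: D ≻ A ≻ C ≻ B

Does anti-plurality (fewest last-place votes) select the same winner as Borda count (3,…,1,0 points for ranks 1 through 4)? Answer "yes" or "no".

yes

Anti-plurality — last-place votes: C 9, A 13, D 26, B 33. Winner: C.
Borda — scores: C 176, A 84, D 108, B 118. Winner: C.
The two methods agree.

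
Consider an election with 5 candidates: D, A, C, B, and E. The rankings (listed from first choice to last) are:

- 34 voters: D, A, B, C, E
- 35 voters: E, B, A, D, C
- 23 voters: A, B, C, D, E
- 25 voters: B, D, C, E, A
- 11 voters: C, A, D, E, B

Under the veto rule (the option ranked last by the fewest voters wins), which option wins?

D

Last-place votes: D 0, A 25, C 35, B 11, E 57.
D is ranked last by the fewest voters, so D wins.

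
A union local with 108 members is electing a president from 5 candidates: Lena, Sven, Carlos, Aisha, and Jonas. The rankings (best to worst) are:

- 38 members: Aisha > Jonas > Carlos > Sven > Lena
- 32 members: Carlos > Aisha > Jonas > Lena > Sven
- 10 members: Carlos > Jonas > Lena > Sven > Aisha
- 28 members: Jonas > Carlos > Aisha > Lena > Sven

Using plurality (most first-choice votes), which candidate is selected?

Carlos

First-place votes: Lena 0, Sven 0, Carlos 42, Aisha 38, Jonas 28.
Carlos has the most first-place votes.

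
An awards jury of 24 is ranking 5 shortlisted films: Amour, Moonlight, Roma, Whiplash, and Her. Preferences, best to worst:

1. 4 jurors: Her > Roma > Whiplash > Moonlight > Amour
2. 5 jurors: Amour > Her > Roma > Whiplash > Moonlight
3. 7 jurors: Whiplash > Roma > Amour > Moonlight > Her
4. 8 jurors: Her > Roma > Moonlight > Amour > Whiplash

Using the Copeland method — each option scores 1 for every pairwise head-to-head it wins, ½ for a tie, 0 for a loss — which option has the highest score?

Amour: beats Whiplash; ties Moonlight and Her; loses to Roma → score 2.
Moonlight: ties Amour; loses to Roma, Whiplash, and Her → score 0.5.
Roma: beats Amour, Moonlight, and Whiplash; loses to Her → score 3.
Whiplash: beats Moonlight; loses to Amour, Roma, and Her → score 1.
Her: beats Moonlight, Roma, and Whiplash; ties Amour → score 3.5.
Her has the best pairwise record.

Her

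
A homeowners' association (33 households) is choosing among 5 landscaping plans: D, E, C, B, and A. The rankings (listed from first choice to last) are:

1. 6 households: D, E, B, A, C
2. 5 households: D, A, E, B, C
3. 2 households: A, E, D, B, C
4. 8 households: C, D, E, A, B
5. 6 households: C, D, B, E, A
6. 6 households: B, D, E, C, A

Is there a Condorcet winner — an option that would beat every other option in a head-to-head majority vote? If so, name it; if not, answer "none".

D

D vs E: 31–2 for D.
D vs C: 19–14 for D.
D vs B: 27–6 for D.
D vs A: 31–2 for D.
D beats every other option head-to-head.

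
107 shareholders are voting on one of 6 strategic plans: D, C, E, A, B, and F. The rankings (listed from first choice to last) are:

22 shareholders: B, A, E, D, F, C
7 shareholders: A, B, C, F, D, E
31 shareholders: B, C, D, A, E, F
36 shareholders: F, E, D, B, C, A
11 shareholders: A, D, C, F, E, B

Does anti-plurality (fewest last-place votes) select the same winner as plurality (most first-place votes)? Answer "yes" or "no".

Anti-plurality — last-place votes: D 0, C 22, E 7, A 36, B 11, F 31. Winner: D.
Plurality — first-place votes: D 0, C 0, E 0, A 18, B 53, F 36. Winner: B.
The two methods disagree.

no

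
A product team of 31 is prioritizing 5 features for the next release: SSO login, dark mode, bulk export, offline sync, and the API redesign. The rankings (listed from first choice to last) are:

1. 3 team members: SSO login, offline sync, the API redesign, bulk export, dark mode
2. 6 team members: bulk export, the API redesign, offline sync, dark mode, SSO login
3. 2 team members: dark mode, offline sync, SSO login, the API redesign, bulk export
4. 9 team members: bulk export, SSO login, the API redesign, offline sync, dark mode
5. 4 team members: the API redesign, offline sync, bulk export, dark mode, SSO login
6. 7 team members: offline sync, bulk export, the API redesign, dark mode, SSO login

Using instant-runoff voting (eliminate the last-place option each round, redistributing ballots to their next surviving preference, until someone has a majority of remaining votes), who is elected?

Round 1: SSO login 3, dark mode 2, bulk export 15, offline sync 7, the API redesign 4. Eliminate dark mode.
Round 2: SSO login 3, bulk export 15, offline sync 9, the API redesign 4. Eliminate SSO login.
Round 3: bulk export 15, offline sync 12, the API redesign 4. Eliminate the API redesign.
Round 4: bulk export 15, offline sync 16. Offline sync has a majority.

offline sync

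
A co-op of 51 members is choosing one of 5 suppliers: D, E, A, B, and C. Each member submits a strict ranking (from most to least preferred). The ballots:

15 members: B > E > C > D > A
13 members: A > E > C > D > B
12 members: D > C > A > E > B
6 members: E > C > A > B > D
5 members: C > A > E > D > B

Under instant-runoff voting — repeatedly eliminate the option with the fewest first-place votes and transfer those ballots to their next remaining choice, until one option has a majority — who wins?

A

Round 1: D 12, E 6, A 13, B 15, C 5. Eliminate C.
Round 2: D 12, E 6, A 18, B 15. Eliminate E.
Round 3: D 12, A 24, B 15. Eliminate D.
Round 4: A 36, B 15. A has a majority.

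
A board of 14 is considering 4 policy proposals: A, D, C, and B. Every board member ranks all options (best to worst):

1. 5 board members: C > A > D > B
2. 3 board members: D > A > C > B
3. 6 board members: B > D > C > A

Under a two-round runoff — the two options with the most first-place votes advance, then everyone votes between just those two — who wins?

C

Round 1 first-place votes: A 0, D 3, C 5, B 6.
B and C advance.
Runoff: B is preferred to C by 6 voters; C by 8.
C wins the runoff.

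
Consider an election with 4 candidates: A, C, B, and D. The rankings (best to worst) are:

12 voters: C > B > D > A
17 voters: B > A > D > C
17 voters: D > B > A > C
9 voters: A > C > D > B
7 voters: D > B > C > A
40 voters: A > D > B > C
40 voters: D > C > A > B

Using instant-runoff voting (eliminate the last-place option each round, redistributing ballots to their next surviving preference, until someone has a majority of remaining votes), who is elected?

Round 1: A 49, C 12, B 17, D 64. Eliminate C.
Round 2: A 49, B 29, D 64. Eliminate B.
Round 3: A 66, D 76. D has a majority.

D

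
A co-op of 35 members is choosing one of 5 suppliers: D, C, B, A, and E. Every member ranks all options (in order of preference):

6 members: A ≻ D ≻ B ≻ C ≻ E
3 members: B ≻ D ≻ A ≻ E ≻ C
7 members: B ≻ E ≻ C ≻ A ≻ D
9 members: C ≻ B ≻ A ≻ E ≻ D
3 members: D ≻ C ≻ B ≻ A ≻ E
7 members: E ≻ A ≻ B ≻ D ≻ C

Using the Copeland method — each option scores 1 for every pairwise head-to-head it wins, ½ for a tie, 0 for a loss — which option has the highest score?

D: beats C; loses to B, A, and E → score 1.
C: beats A and E; loses to D and B → score 2.
B: beats D, C, A, and E → score 4.
A: beats D and E; loses to C and B → score 2.
E: beats D; loses to C, B, and A → score 1.
B has the best pairwise record.

B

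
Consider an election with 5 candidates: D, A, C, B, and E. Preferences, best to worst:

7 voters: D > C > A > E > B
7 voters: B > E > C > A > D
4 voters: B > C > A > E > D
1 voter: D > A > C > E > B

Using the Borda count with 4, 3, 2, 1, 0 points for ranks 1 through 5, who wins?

D: 7·4 + 7·0 + 4·0 + 1·4 = 32
A: 7·2 + 7·1 + 4·2 + 1·3 = 32
C: 7·3 + 7·2 + 4·3 + 1·2 = 49
B: 7·0 + 7·4 + 4·4 + 1·0 = 44
E: 7·1 + 7·3 + 4·1 + 1·1 = 33
C has the highest Borda score (49).

C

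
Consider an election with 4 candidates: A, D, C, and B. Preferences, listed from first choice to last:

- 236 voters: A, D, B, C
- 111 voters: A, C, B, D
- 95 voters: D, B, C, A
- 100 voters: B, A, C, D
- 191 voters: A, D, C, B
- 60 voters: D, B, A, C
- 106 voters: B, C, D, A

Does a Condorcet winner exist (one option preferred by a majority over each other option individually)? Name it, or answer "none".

A

A vs D: 638–261 for A.
A vs C: 698–201 for A.
A vs B: 538–361 for A.
A beats every other option head-to-head.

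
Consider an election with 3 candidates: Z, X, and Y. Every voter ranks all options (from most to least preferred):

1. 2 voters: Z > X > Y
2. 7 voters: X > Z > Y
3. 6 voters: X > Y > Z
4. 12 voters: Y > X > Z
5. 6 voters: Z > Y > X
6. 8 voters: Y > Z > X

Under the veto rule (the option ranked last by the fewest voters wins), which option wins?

Y

Last-place votes: Z 18, X 14, Y 9.
Y is ranked last by the fewest voters, so Y wins.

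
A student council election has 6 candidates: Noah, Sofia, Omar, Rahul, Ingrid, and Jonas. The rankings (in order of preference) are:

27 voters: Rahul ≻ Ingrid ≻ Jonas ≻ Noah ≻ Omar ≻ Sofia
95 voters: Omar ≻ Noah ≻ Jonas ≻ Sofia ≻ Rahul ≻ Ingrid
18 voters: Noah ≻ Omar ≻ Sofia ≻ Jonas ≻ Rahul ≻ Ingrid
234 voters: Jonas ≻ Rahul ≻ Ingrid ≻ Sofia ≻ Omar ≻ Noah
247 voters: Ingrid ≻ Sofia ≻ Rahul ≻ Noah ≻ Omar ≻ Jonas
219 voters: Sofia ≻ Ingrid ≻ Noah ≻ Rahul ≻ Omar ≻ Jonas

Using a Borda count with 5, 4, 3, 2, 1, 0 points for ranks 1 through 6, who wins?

Ingrid

Noah: 27·2 + 95·4 + 18·5 + 234·0 + 247·2 + 219·3 = 1675
Sofia: 27·0 + 95·2 + 18·3 + 234·2 + 247·4 + 219·5 = 2795
Omar: 27·1 + 95·5 + 18·4 + 234·1 + 247·1 + 219·1 = 1274
Rahul: 27·5 + 95·1 + 18·1 + 234·4 + 247·3 + 219·2 = 2363
Ingrid: 27·4 + 95·0 + 18·0 + 234·3 + 247·5 + 219·4 = 2921
Jonas: 27·3 + 95·3 + 18·2 + 234·5 + 247·0 + 219·0 = 1572
Ingrid has the highest Borda score (2921).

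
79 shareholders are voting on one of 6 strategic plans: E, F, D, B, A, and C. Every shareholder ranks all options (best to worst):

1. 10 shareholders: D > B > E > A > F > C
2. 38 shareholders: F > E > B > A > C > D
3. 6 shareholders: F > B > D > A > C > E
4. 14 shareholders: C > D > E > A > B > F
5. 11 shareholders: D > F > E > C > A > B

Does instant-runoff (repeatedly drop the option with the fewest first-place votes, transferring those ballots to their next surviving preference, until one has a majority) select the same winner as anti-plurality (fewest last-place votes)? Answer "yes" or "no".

Instant-runoff — R1 E 0, F 44, D 21, B 0, A 0, C 14 (F winner). Winner: F.
Anti-plurality — last-place votes: E 6, F 14, D 38, B 11, A 0, C 10. Winner: A.
The two methods disagree.

no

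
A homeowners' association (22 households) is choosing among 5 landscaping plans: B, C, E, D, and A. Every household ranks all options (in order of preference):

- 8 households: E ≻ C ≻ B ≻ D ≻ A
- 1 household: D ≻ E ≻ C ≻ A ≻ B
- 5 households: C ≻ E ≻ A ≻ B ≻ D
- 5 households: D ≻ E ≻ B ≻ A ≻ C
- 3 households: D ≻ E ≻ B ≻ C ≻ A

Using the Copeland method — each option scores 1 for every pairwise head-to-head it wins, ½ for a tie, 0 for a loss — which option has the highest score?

E

B: beats D and A; loses to C and E → score 2.
C: beats B, D, and A; loses to E → score 3.
E: beats B, C, D, and A → score 4.
D: beats A; loses to B, C, and E → score 1.
A: loses to B, C, E, and D → score 0.
E has the best pairwise record.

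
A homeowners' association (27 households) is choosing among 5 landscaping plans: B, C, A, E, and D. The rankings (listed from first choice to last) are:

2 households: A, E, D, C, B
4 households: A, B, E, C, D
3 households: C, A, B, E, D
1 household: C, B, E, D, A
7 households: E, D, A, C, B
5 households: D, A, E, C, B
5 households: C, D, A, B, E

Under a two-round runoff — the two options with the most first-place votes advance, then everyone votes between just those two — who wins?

E

Round 1 first-place votes: B 0, C 9, A 6, E 7, D 5.
C and E advance.
Runoff: C is preferred to E by 9 voters; E by 18.
E wins the runoff.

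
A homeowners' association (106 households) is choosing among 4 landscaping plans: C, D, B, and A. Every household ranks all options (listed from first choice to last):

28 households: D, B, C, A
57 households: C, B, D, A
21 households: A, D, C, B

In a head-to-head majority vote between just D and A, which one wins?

Voters preferring D to A: 85; preferring A to D: 21.
D wins the head-to-head.

D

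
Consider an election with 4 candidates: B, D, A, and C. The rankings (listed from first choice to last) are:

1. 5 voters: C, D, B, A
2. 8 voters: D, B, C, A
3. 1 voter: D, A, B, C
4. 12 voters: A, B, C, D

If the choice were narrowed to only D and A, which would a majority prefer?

Voters preferring D to A: 14; preferring A to D: 12.
D wins the head-to-head.

D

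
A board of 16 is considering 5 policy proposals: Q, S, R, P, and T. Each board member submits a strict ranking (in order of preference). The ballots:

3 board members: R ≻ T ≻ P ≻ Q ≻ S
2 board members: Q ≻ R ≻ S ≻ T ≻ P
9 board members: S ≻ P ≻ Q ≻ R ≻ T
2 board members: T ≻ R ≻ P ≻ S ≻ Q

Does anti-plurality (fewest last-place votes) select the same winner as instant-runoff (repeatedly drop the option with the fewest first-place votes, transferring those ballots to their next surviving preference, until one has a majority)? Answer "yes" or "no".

no

Anti-plurality — last-place votes: Q 2, S 3, R 0, P 2, T 9. Winner: R.
Instant-runoff — R1 Q 2, S 9, R 3, P 0, T 2 (S winner). Winner: S.
The two methods disagree.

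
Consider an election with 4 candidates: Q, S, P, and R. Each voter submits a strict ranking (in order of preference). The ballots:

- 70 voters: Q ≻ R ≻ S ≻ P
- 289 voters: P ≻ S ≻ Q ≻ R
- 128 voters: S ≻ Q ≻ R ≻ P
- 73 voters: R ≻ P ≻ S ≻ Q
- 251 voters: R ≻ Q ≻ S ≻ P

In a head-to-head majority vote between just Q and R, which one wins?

Q

Voters preferring Q to R: 487; preferring R to Q: 324.
Q wins the head-to-head.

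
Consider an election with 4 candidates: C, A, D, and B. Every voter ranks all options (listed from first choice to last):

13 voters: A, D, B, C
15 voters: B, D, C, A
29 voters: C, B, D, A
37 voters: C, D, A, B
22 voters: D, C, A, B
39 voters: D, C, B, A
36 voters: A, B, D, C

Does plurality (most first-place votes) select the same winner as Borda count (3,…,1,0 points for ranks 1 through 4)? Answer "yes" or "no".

no

Plurality — first-place votes: C 66, A 49, D 61, B 15. Winner: C.
Borda — scores: C 335, A 206, D 378, B 227. Winner: D.
The two methods disagree.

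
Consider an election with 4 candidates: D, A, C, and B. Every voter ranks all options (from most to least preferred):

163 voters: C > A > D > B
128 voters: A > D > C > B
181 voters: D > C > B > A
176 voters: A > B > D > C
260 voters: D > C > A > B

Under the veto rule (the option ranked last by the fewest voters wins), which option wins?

D

Last-place votes: D 0, A 181, C 176, B 551.
D is ranked last by the fewest voters, so D wins.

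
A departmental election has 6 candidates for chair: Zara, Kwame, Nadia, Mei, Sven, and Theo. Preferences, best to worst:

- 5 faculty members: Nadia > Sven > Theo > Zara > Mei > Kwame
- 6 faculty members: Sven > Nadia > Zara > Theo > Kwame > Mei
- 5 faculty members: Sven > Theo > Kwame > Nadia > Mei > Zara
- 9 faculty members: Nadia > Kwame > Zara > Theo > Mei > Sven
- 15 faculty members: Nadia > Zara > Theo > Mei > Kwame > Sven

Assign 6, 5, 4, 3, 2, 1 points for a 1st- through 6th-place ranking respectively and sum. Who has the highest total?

Nadia

Zara: 5·3 + 6·4 + 5·1 + 9·4 + 15·5 = 155
Kwame: 5·1 + 6·2 + 5·4 + 9·5 + 15·2 = 112
Nadia: 5·6 + 6·5 + 5·3 + 9·6 + 15·6 = 219
Mei: 5·2 + 6·1 + 5·2 + 9·2 + 15·3 = 89
Sven: 5·5 + 6·6 + 5·6 + 9·1 + 15·1 = 115
Theo: 5·4 + 6·3 + 5·5 + 9·3 + 15·4 = 150
Nadia has the highest Borda score (219).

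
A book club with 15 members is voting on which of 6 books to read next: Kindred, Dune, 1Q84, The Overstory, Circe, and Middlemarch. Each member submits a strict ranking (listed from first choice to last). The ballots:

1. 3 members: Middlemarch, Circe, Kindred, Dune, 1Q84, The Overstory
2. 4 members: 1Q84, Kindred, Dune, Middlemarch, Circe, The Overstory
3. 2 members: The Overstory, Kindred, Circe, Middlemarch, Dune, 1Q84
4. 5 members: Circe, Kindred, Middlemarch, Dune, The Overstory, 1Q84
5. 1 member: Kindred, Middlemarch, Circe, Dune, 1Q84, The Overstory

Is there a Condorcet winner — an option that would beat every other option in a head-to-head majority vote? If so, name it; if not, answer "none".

Checking pairwise contests:
Circe beats Kindred 8–7.
Kindred beats Dune 15–0.
Kindred beats 1Q84 11–4.
Kindred beats The Overstory 13–2.
Middlemarch beats Circe 8–7.
Kindred beats Middlemarch 12–3.
Every option loses at least one head-to-head, so there is no Condorcet winner.

none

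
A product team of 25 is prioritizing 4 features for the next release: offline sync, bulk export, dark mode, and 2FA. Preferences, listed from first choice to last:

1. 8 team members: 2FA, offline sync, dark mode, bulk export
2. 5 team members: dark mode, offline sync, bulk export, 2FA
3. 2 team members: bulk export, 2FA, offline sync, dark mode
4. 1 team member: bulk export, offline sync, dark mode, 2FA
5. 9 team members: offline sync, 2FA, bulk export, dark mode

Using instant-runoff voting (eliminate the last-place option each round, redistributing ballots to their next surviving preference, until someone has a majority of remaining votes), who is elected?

offline sync

Round 1: offline sync 9, bulk export 3, dark mode 5, 2FA 8. Eliminate bulk export.
Round 2: offline sync 10, dark mode 5, 2FA 10. Eliminate dark mode.
Round 3: offline sync 15, 2FA 10. Offline sync has a majority.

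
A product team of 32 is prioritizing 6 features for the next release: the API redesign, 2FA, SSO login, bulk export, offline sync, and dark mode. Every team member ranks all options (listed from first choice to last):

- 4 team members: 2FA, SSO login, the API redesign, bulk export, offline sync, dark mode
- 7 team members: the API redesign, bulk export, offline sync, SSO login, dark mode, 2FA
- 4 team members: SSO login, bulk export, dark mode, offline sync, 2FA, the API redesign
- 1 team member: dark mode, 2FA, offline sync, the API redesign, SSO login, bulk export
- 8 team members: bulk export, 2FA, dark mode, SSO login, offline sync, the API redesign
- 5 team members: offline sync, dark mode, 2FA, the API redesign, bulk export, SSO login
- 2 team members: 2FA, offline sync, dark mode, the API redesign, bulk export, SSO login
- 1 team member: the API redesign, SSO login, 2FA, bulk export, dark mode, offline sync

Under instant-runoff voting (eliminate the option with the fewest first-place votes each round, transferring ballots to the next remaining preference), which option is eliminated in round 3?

offline sync

Round 1: the API redesign 8, 2FA 6, SSO login 4, bulk export 8, offline sync 5, dark mode 1. Eliminate dark mode.
Round 2: the API redesign 8, 2FA 7, SSO login 4, bulk export 8, offline sync 5. Eliminate SSO login.
Round 3: the API redesign 8, 2FA 7, bulk export 12, offline sync 5. Eliminate offline sync.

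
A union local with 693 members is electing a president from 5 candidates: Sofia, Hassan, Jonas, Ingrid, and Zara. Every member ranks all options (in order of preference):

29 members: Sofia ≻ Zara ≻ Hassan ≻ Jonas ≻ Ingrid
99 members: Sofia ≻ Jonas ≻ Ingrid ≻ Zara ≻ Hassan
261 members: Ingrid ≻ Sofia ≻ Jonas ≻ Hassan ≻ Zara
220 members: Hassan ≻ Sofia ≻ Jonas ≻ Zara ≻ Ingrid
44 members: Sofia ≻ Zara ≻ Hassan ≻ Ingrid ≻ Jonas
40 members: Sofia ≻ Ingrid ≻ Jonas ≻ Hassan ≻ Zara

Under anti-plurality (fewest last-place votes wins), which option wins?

Sofia

Last-place votes: Sofia 0, Hassan 99, Jonas 44, Ingrid 249, Zara 301.
Sofia is ranked last by the fewest voters, so Sofia wins.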